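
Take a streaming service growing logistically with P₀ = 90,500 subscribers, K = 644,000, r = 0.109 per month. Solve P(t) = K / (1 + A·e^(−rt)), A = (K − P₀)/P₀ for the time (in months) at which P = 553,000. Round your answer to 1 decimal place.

A = (644000 − 90500)/90500 = 6.11602
553000 = 644000/(1 + 6.11602·e^(−0.109t)) → 1 + 6.11602·e^(−0.109t) = 1.16456
e^(−0.109t) = 0.026906 → t = ln(37.1666)/0.109 = 3.61541/0.109

t ≈ 33.2 months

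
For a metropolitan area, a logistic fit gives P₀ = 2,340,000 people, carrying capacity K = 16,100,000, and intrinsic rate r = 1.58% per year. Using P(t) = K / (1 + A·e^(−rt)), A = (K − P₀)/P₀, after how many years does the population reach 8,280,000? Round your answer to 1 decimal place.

A = (16100000 − 2340000)/2340000 = 5.88034
8280000 = 16100000/(1 + 5.88034·e^(−0.0158t)) → 1 + 5.88034·e^(−0.0158t) = 1.94444
e^(−0.0158t) = 0.16061 → t = ln(6.22624)/0.0158 = 1.82877/0.0158

t ≈ 115.7 years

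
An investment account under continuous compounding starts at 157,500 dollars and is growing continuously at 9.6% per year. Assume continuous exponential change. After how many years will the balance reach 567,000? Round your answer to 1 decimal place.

567000 = 157500 · e^(0.096·t)
t = ln(567000/157500) / 0.096 = ln(3.6) / 0.096 = 1.28093 / 0.096

t ≈ 13.3 years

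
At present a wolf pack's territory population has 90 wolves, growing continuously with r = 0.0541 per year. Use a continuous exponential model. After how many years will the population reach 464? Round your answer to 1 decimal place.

464 = 90 · e^(0.0541·t)
t = ln(464/90) / 0.0541 = ln(5.15556) / 0.0541 = 1.64007 / 0.0541

t ≈ 30.3 years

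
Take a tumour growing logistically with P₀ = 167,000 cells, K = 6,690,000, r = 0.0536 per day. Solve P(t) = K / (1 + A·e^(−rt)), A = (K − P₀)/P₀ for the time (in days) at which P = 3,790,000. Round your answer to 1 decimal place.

t ≈ 73.4 days

A = (6690000 − 167000)/167000 = 39.05988
3790000 = 6690000/(1 + 39.05988·e^(−0.0536t)) → 1 + 39.05988·e^(−0.0536t) = 1.76517
e^(−0.0536t) = 0.01959 → t = ln(51.04722)/0.0536 = 3.93275/0.0536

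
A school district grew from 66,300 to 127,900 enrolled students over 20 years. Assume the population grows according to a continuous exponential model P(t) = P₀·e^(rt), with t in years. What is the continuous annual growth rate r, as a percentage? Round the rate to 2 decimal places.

r ≈ 3.29% per year

127900 = 66300 · e^(r·20)
e^(20r) = 127900/66300 = 1.92911
r = ln(1.92911) / 20 = 0.65706 / 20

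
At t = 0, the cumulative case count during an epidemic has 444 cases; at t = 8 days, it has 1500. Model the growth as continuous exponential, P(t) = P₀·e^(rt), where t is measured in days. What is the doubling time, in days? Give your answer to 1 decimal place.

doubling time ≈ 4.6 days

r = ln(1500/444) / 8 = ln(3.37838) / 8 ≈ 0.152174 per day
doubling time = ln 2 / |r| = 0.69315 / 0.152174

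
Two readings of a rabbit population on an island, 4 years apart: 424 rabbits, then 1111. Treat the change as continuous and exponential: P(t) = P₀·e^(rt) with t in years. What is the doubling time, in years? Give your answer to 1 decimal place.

r = ln(1111/424) / 4 = ln(2.62028) / 4 ≈ 0.240821 per year
doubling time = ln 2 / |r| = 0.69315 / 0.240821

doubling time ≈ 2.9 years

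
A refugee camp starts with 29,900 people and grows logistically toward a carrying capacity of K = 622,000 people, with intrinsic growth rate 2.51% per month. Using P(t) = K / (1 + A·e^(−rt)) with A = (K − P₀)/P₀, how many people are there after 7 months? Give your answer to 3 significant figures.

A = (622000 − 29900)/29900 = 19.80268
P(7) = 622000 / (1 + 19.80268·e^(−0.0251·7)) = 622000 / (1 + 19.80268·0.83887)
= 622000 / 17.61186 ≈ 35317.1

≈ 35,300 people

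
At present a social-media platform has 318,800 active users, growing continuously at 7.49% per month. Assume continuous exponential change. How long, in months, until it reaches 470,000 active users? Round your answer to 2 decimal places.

t ≈ 5.18 months

470000 = 318800 · e^(0.0749·t)
t = ln(470000/318800) / 0.0749 = ln(1.47428) / 0.0749 = 0.38817 / 0.0749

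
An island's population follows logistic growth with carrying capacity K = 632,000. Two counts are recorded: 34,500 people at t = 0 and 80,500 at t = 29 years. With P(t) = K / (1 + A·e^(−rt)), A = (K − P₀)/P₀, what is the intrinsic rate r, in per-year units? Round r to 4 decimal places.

A = (632000 − 34500)/34500 = 17.31884
80500 = 632000/(1 + 17.31884·e^(−r·29)) → e^(−29r) = (7.85093 − 1)/17.31884 = 0.395577
r = −ln(0.395577)/29 = 0.92741/29

r ≈ 0.0320 per year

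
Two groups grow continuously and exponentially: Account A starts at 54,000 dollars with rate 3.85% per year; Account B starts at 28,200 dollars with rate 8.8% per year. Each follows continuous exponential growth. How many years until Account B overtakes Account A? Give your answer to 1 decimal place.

t ≈ 13.1 years

54000·e^(0.0385t) = 28200·e^(0.088t)
54000/28200 = e^((0.088 − 0.0385)t) → ln(1.91489) = 0.0495·t
t = 0.64966 / 0.0495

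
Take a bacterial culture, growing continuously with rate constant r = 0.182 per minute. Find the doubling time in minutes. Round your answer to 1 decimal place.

doubling time ≈ 3.8 minutes

doubling time = ln(2) / |r| = 0.69315 / 0.182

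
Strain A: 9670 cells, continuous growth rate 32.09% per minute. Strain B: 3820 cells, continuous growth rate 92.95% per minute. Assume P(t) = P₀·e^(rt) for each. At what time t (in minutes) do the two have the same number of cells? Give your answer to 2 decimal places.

t ≈ 1.53 minutes

9670·e^(0.3209t) = 3820·e^(0.9295t)
9670/3820 = e^((0.9295 − 0.3209)t) → ln(2.53141) = 0.6086·t
t = 0.92878 / 0.6086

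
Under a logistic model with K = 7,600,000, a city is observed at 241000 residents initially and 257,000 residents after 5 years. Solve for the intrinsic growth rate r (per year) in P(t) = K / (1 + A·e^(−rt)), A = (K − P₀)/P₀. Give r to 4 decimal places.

r ≈ 0.0133 per year

A = (7600000 − 241000)/241000 = 30.53527
257000 = 7600000/(1 + 30.53527·e^(−r·5)) → e^(−5r) = (29.57198 − 1)/30.53527 = 0.935704
r = −ln(0.935704)/5 = 0.06646/5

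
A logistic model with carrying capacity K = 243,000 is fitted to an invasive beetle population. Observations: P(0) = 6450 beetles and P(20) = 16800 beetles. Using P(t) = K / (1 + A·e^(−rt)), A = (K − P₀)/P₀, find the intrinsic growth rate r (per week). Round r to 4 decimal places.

r ≈ 0.0501 per week

A = (243000 − 6450)/6450 = 36.67442
16800 = 243000/(1 + 36.67442·e^(−r·20)) → e^(−20r) = (14.46429 − 1)/36.67442 = 0.36713
r = −ln(0.36713)/20 = 1.00204/20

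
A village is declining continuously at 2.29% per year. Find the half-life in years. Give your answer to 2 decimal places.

half-life = ln(2) / |r| = 0.69315 / 0.0229

half-life ≈ 30.27 years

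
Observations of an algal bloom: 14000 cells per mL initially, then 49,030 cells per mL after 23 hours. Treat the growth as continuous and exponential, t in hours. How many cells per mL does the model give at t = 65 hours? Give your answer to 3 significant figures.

r = ln(49030/14000) / 23 ≈ 0.054495 per hour
P(65) = 14000 · e^(0.054495·65) = 14000 · 34.54099 ≈ 483573.9

≈ 484,000 cells per mL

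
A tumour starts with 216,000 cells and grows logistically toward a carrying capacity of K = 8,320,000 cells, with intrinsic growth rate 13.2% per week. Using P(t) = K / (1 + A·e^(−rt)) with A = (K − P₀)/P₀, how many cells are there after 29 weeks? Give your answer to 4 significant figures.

≈ 4,581,000 cells

A = (8320000 − 216000)/216000 = 37.51852
P(29) = 8320000 / (1 + 37.51852·e^(−0.132·29)) = 8320000 / (1 + 37.51852·0.021753)
= 8320000 / 1.81614 ≈ 4581136.37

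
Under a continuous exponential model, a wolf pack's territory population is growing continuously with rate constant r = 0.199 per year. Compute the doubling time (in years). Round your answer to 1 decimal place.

doubling time ≈ 3.5 years

doubling time = ln(2) / |r| = 0.69315 / 0.199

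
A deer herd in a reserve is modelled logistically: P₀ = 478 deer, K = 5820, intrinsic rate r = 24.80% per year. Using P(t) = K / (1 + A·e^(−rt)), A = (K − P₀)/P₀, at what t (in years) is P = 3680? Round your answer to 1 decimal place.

A = (5820 − 478)/478 = 11.17573
3680 = 5820/(1 + 11.17573·e^(−0.248t)) → 1 + 11.17573·e^(−0.248t) = 1.58152
e^(−0.248t) = 0.052034 → t = ln(19.21808)/0.248 = 2.95585/0.248

t ≈ 11.9 years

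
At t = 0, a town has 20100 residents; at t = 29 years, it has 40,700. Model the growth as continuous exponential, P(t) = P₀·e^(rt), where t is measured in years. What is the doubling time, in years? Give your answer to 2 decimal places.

r = ln(40700/20100) / 29 = ln(2.02488) / 29 ≈ 0.024328 per year
doubling time = ln 2 / |r| = 0.69315 / 0.024328

doubling time ≈ 28.49 years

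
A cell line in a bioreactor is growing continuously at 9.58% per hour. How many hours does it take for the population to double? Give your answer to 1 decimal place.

doubling time = ln(2) / |r| = 0.69315 / 0.0958

doubling time ≈ 7.2 hours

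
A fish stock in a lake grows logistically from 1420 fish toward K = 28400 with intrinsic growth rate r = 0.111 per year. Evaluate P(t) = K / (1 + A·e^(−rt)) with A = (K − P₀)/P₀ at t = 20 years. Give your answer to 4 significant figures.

A = (28400 − 1420)/1420 = 19
P(20) = 28400 / (1 + 19·e^(−0.111·20)) = 28400 / (1 + 19·0.108609)
= 28400 / 3.06357 ≈ 9270.22

≈ 9,270 fish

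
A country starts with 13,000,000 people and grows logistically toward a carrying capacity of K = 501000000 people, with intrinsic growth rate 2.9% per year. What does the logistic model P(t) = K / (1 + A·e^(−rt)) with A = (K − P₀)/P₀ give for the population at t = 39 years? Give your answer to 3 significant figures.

≈ 38,200,000 people

A = (501000000 − 13000000)/13000000 = 37.53846
P(39) = 501000000 / (1 + 37.53846·e^(−0.029·39)) = 501000000 / (1 + 37.53846·0.32271)
= 501000000 / 13.11405 ≈ 38203297.07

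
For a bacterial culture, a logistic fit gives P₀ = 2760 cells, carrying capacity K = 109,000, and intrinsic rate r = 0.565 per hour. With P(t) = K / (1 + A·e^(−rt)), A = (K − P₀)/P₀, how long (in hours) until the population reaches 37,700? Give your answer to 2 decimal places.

t ≈ 5.33 hours

A = (109000 − 2760)/2760 = 38.49275
37700 = 109000/(1 + 38.49275·e^(−0.565t)) → 1 + 38.49275·e^(−0.565t) = 2.89125
e^(−0.565t) = 0.049133 → t = ln(20.35311)/0.565 = 3.01323/0.565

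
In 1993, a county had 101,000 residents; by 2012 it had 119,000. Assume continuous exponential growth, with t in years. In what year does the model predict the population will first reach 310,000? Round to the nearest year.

r = ln(119000/101000) / 19 = 0.164/19 ≈ 0.008632 per year
t = ln(310000/101000) / r = 1.12145/0.008632 ≈ 129.92 years after 1993

year 2123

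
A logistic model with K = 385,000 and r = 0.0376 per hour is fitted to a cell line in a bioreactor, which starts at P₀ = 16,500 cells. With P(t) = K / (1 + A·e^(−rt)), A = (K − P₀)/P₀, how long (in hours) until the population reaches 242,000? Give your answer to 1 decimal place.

A = (385000 − 16500)/16500 = 22.33333
242000 = 385000/(1 + 22.33333·e^(−0.0376t)) → 1 + 22.33333·e^(−0.0376t) = 1.59091
e^(−0.0376t) = 0.026459 → t = ln(37.79487)/0.0376 = 3.63217/0.0376

t ≈ 96.6 hours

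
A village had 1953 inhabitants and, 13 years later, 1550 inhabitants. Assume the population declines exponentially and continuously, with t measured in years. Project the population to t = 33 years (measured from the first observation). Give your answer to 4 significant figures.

r = ln(1550/1953) / 13 ≈ -0.017778 per year
P(33) = 1953 · e^(-0.017778·33) = 1953 · 0.55618 ≈ 1086.21

≈ 1,086 inhabitants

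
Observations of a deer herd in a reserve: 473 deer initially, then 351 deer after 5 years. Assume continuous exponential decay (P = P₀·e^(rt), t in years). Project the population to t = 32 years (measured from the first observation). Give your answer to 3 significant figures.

≈ 70.1 deer

r = ln(351/473) / 5 ≈ -0.059662 per year
P(32) = 473 · e^(-0.059662·32) = 473 · 0.1482 ≈ 70.1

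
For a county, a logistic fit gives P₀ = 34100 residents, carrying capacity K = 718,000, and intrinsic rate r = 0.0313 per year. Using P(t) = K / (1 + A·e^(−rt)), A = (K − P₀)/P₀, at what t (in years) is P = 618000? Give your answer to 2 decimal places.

A = (718000 − 34100)/34100 = 20.05572
618000 = 718000/(1 + 20.05572·e^(−0.0313t)) → 1 + 20.05572·e^(−0.0313t) = 1.16181
e^(−0.0313t) = 0.008068 → t = ln(123.94434)/0.0313 = 4.81983/0.0313

t ≈ 153.99 years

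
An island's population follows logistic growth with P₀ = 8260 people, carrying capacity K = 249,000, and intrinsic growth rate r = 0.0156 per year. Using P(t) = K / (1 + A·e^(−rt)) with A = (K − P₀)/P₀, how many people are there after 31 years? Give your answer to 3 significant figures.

≈ 13,100 people

A = (249000 − 8260)/8260 = 29.14528
P(31) = 249000 / (1 + 29.14528·e^(−0.0156·31)) = 249000 / (1 + 29.14528·0.61656)
= 249000 / 18.96981 ≈ 13126.12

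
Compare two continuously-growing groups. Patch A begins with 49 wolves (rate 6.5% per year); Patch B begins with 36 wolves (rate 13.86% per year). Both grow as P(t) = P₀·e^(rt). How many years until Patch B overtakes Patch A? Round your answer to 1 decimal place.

49·e^(0.065t) = 36·e^(0.1386t)
49/36 = e^((0.1386 − 0.065)t) → ln(1.36111) = 0.0736·t
t = 0.3083 / 0.0736

t ≈ 4.2 years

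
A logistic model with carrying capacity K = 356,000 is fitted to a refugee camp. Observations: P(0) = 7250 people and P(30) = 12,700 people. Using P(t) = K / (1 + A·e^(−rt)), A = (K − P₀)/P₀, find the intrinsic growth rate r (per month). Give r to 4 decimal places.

A = (356000 − 7250)/7250 = 48.10345
12700 = 356000/(1 + 48.10345·e^(−r·30)) → e^(−30r) = (28.0315 − 1)/48.10345 = 0.561945
r = −ln(0.561945)/30 = 0.57635/30

r ≈ 0.0192 per month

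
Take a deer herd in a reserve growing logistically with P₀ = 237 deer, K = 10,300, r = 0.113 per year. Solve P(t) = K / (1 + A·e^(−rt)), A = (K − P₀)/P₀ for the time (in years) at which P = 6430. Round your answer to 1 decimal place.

t ≈ 37.7 years

A = (10300 − 237)/237 = 42.45992
6430 = 10300/(1 + 42.45992·e^(−0.113t)) → 1 + 42.45992·e^(−0.113t) = 1.60187
e^(−0.113t) = 0.014175 → t = ln(70.54709)/0.113 = 4.25628/0.113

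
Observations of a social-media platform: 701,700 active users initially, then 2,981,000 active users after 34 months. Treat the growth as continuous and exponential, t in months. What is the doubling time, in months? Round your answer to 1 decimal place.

r = ln(2981000/701700) / 34 = ln(4.24825) / 34 ≈ 0.042544 per month
doubling time = ln 2 / |r| = 0.69315 / 0.042544

doubling time ≈ 16.3 months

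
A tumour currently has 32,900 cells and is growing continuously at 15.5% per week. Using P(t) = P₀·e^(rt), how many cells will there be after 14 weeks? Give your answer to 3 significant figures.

≈ 288,000 cells

P(14) = 32900 · e^(0.155·14) = 32900 · e^(2.17)
= 32900 · 8.75828 ≈ 288147.54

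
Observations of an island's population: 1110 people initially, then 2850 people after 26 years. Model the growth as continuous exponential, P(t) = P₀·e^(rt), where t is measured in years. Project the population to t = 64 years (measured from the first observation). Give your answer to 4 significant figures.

r = ln(2850/1110) / 26 ≈ 0.036268 per year
P(64) = 1110 · e^(0.036268·64) = 1110 · 10.18718 ≈ 11307.77

≈ 11,310 people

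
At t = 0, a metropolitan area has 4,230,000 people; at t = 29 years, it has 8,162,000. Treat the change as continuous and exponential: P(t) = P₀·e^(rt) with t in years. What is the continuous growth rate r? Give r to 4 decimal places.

r ≈ 0.0227 per year

8162000 = 4230000 · e^(r·29)
e^(29r) = 8162000/4230000 = 1.92955
r = ln(1.92955) / 29 = 0.65729 / 29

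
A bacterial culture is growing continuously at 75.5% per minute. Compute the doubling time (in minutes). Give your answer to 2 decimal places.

doubling time ≈ 0.92 minutes

doubling time = ln(2) / |r| = 0.69315 / 0.755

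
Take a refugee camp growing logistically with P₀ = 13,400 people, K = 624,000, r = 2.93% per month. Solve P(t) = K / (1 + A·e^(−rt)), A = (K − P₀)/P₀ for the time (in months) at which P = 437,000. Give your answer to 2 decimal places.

A = (624000 − 13400)/13400 = 45.56716
437000 = 624000/(1 + 45.56716·e^(−0.0293t)) → 1 + 45.56716·e^(−0.0293t) = 1.42792
e^(−0.0293t) = 0.009391 → t = ln(106.48583)/0.0293 = 4.66801/0.0293

t ≈ 159.32 months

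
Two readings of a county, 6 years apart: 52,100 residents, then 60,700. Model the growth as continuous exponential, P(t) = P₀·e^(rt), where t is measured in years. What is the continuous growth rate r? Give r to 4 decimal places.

60700 = 52100 · e^(r·6)
e^(6r) = 60700/52100 = 1.16507
r = ln(1.16507) / 6 = 0.15278 / 6

r ≈ 0.0255 per year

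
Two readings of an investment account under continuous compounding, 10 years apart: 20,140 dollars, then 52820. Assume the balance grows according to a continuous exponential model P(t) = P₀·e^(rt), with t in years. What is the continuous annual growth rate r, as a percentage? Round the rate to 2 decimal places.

r ≈ 9.64% per year

52820 = 20140 · e^(r·10)
e^(10r) = 52820/20140 = 2.62264
r = ln(2.62264) / 10 = 0.96418 / 10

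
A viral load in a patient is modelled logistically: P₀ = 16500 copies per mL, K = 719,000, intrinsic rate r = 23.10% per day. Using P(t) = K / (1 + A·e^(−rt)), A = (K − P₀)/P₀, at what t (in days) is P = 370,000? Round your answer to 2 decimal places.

A = (719000 − 16500)/16500 = 42.57576
370000 = 719000/(1 + 42.57576·e^(−0.231t)) → 1 + 42.57576·e^(−0.231t) = 1.94324
e^(−0.231t) = 0.022154 → t = ln(45.13762)/0.231 = 3.80972/0.231

t ≈ 16.49 days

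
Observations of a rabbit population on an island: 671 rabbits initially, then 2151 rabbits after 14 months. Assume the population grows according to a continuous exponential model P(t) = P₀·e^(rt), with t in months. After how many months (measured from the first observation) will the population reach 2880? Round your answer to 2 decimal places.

t ≈ 17.51 months

r = ln(2151/671) / 14 ≈ 0.083208 per month
t = ln(2880/671) / r = 1.45678 / 0.083208 ≈ 17.508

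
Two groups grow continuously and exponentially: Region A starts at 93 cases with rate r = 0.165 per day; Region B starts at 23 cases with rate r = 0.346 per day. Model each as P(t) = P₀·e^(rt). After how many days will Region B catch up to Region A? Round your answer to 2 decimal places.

93·e^(0.165t) = 23·e^(0.346t)
93/23 = e^((0.346 − 0.165)t) → ln(4.04348) = 0.181·t
t = 1.39711 / 0.181

t ≈ 7.72 days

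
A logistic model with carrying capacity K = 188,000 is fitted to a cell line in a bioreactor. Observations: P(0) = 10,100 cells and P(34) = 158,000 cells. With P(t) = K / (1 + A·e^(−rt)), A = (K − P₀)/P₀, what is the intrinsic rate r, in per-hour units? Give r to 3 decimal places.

r ≈ 0.133 per hour

A = (188000 − 10100)/10100 = 17.61386
158000 = 188000/(1 + 17.61386·e^(−r·34)) → e^(−34r) = (1.18987 − 1)/17.61386 = 0.01078
r = −ln(0.01078)/34 = 4.53008/34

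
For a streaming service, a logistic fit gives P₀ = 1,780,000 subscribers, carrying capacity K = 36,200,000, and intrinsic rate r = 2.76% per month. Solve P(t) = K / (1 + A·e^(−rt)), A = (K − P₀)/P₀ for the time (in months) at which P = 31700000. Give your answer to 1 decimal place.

t ≈ 178.1 months

A = (36200000 − 1780000)/1780000 = 19.33708
31700000 = 36200000/(1 + 19.33708·e^(−0.0276t)) → 1 + 19.33708·e^(−0.0276t) = 1.14196
e^(−0.0276t) = 0.007341 → t = ln(136.21898)/0.0276 = 4.91426/0.0276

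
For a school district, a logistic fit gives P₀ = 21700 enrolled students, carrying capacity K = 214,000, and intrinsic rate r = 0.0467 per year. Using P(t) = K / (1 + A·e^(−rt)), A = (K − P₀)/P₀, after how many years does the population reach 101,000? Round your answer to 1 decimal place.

A = (214000 − 21700)/21700 = 8.86175
101000 = 214000/(1 + 8.86175·e^(−0.0467t)) → 1 + 8.86175·e^(−0.0467t) = 2.11881
e^(−0.0467t) = 0.126252 → t = ln(7.92068)/0.0467 = 2.06948/0.0467

t ≈ 44.3 years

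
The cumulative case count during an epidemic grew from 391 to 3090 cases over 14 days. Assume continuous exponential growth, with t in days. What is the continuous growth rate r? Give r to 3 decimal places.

3090 = 391 · e^(r·14)
e^(14r) = 3090/391 = 7.90281
r = ln(7.90281) / 14 = 2.06722 / 14

r ≈ 0.148 per day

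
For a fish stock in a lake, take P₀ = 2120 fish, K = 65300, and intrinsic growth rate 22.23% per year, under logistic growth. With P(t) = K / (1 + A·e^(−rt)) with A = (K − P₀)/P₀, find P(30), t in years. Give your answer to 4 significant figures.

≈ 62,920 fish

A = (65300 − 2120)/2120 = 29.80189
P(30) = 65300 / (1 + 29.80189·e^(−0.2223·30)) = 65300 / (1 + 29.80189·0.00127)
= 65300 / 1.03784 ≈ 62919.23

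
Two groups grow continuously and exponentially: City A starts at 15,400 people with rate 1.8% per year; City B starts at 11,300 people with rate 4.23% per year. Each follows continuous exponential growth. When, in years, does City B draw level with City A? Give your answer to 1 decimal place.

15400·e^(0.018t) = 11300·e^(0.0423t)
15400/11300 = e^((0.0423 − 0.018)t) → ln(1.36283) = 0.0243·t
t = 0.30956 / 0.0243

t ≈ 12.7 years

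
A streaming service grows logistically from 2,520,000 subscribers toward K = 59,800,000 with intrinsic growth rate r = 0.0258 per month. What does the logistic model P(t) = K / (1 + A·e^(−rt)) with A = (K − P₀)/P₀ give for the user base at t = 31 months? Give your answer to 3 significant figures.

≈ 5,330,000 subscribers

A = (59800000 − 2520000)/2520000 = 22.73016
P(31) = 59800000 / (1 + 22.73016·e^(−0.0258·31)) = 59800000 / (1 + 22.73016·0.449419)
= 59800000 / 11.21536 ≈ 5331972.56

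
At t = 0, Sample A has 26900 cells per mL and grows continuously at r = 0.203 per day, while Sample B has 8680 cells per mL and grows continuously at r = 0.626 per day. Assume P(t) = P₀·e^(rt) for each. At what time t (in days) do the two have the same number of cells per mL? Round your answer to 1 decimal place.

26900·e^(0.203t) = 8680·e^(0.626t)
26900/8680 = e^((0.626 − 0.203)t) → ln(3.09908) = 0.423·t
t = 1.1311 / 0.423

t ≈ 2.7 days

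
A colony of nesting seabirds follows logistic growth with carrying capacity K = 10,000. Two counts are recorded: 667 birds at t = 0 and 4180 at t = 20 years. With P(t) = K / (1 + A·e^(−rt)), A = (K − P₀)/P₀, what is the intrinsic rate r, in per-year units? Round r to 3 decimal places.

A = (10000 − 667)/667 = 13.9925
4180 = 10000/(1 + 13.9925·e^(−r·20)) → e^(−20r) = (2.39234 − 1)/13.9925 = 0.099506
r = −ln(0.099506)/20 = 2.30753/20

r ≈ 0.115 per year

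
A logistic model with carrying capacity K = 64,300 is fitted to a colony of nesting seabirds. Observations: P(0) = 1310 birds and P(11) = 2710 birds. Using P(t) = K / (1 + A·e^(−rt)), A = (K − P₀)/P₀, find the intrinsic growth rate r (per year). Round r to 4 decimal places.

r ≈ 0.0681 per year

A = (64300 − 1310)/1310 = 48.08397
2710 = 64300/(1 + 48.08397·e^(−r·11)) → e^(−11r) = (23.72694 − 1)/48.08397 = 0.472651
r = −ln(0.472651)/11 = 0.7494/11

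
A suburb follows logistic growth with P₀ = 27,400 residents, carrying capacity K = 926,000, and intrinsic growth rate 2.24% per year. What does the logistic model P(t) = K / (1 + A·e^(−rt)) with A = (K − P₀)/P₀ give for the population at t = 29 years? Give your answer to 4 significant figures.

≈ 51,080 residents

A = (926000 − 27400)/27400 = 32.79562
P(29) = 926000 / (1 + 32.79562·e^(−0.0224·29)) = 926000 / (1 + 32.79562·0.522255)
= 926000 / 18.12766 ≈ 51082.14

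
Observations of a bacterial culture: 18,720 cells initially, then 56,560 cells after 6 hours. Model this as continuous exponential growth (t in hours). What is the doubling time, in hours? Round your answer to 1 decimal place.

r = ln(56560/18720) / 6 = ln(3.02137) / 6 ≈ 0.184285 per hour
doubling time = ln 2 / |r| = 0.69315 / 0.184285

doubling time ≈ 3.8 hours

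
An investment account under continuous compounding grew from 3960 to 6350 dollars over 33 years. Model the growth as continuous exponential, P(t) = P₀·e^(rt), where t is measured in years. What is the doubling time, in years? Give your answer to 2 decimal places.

doubling time ≈ 48.44 years

r = ln(6350/3960) / 33 = ln(1.60354) / 33 ≈ 0.014309 per year
doubling time = ln 2 / |r| = 0.69315 / 0.014309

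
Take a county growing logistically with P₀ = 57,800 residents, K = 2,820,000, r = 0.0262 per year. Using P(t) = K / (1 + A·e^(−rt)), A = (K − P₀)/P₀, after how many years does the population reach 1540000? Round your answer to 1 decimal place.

A = (2820000 − 57800)/57800 = 47.78893
1540000 = 2820000/(1 + 47.78893·e^(−0.0262t)) → 1 + 47.78893·e^(−0.0262t) = 1.83117
e^(−0.0262t) = 0.017392 → t = ln(57.49605)/0.0262 = 4.05172/0.0262

t ≈ 154.6 years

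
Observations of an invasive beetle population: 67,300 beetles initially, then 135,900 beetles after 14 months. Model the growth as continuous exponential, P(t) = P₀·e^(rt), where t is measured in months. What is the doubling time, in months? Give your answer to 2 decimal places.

doubling time ≈ 13.81 months

r = ln(135900/67300) / 14 = ln(2.01932) / 14 ≈ 0.050197 per month
doubling time = ln 2 / |r| = 0.69315 / 0.050197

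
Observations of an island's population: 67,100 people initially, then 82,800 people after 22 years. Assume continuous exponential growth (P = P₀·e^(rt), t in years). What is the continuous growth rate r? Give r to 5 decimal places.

82800 = 67100 · e^(r·22)
e^(22r) = 82800/67100 = 1.23398
r = ln(1.23398) / 22 = 0.21024 / 22

r ≈ 0.00956 per year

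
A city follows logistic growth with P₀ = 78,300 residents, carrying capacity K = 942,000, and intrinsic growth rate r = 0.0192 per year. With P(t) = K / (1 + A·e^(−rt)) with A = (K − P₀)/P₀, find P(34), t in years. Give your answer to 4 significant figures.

≈ 139,700 residents

A = (942000 − 78300)/78300 = 11.03065
P(34) = 942000 / (1 + 11.03065·e^(−0.0192·34)) = 942000 / (1 + 11.03065·0.520586)
= 942000 / 6.7424 ≈ 139712.79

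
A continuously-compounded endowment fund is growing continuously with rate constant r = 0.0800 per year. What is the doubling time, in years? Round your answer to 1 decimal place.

doubling time ≈ 8.7 years

doubling time = ln(2) / |r| = 0.69315 / 0.08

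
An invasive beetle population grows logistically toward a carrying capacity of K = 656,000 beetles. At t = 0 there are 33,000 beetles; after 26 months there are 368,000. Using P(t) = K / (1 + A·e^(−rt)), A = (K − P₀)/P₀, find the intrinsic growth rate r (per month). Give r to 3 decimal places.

r ≈ 0.122 per month

A = (656000 − 33000)/33000 = 18.87879
368000 = 656000/(1 + 18.87879·e^(−r·26)) → e^(−26r) = (1.78261 − 1)/18.87879 = 0.041454
r = −ln(0.041454)/26 = 3.18316/26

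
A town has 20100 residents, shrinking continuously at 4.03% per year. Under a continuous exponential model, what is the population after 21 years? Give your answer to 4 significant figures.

P(21) = 20100 · e^(-0.0403·21) = 20100 · e^(-0.8463)
= 20100 · 0.429 ≈ 8622.89

≈ 8,623 residents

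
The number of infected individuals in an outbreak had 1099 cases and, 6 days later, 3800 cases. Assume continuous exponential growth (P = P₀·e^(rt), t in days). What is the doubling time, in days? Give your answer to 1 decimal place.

doubling time ≈ 3.4 days

r = ln(3800/1099) / 6 = ln(3.45769) / 6 ≈ 0.206767 per day
doubling time = ln 2 / |r| = 0.69315 / 0.206767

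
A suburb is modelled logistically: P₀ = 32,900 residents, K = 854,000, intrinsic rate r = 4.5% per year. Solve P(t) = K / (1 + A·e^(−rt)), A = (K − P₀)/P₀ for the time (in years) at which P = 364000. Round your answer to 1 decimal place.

A = (854000 − 32900)/32900 = 24.95745
364000 = 854000/(1 + 24.95745·e^(−0.045t)) → 1 + 24.95745·e^(−0.045t) = 2.34615
e^(−0.045t) = 0.053938 → t = ln(18.53982)/0.045 = 2.91992/0.045

t ≈ 64.9 years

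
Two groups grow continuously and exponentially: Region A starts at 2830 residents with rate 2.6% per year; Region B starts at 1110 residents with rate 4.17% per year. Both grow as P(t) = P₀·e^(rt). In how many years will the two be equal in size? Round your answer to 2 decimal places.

t ≈ 59.61 years

2830·e^(0.026t) = 1110·e^(0.0417t)
2830/1110 = e^((0.0417 − 0.026)t) → ln(2.54955) = 0.0157·t
t = 0.93592 / 0.0157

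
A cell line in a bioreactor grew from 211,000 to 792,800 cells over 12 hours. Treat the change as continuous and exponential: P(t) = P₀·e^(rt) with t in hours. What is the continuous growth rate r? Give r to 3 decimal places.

r ≈ 0.110 per hour

792800 = 211000 · e^(r·12)
e^(12r) = 792800/211000 = 3.75735
r = ln(3.75735) / 12 = 1.32371 / 12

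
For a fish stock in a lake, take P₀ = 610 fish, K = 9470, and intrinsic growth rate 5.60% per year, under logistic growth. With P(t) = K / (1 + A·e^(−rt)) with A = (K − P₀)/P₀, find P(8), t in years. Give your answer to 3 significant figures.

A = (9470 − 610)/610 = 14.52459
P(8) = 9470 / (1 + 14.52459·e^(−0.056·8)) = 9470 / (1 + 14.52459·0.638905)
= 9470 / 10.27983 ≈ 921.22

≈ 921 fish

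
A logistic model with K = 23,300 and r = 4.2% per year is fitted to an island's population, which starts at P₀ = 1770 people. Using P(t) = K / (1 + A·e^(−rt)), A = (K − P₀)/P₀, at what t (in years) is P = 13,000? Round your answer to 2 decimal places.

A = (23300 − 1770)/1770 = 12.16384
13000 = 23300/(1 + 12.16384·e^(−0.042t)) → 1 + 12.16384·e^(−0.042t) = 1.79231
e^(−0.042t) = 0.065136 → t = ln(15.35242)/0.042 = 2.73127/0.042

t ≈ 65.03 years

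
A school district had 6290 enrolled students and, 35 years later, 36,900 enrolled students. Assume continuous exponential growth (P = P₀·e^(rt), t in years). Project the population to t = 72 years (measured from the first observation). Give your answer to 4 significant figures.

r = ln(36900/6290) / 35 ≈ 0.05055 per year
P(72) = 6290 · e^(0.05055·72) = 6290 · 38.07664 ≈ 239502.07

≈ 239,500 enrolled students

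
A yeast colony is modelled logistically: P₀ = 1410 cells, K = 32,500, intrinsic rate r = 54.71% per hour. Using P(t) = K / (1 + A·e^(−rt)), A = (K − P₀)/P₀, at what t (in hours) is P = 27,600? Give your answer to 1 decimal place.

t ≈ 8.8 hours

A = (32500 − 1410)/1410 = 22.04965
27600 = 32500/(1 + 22.04965·e^(−0.5471t)) → 1 + 22.04965·e^(−0.5471t) = 1.17754
e^(−0.5471t) = 0.008052 → t = ln(124.198)/0.5471 = 4.82188/0.5471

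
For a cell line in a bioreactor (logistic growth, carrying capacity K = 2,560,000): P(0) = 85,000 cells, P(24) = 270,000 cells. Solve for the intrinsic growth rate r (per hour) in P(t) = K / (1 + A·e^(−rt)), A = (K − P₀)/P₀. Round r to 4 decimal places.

r ≈ 0.0514 per hour

A = (2560000 − 85000)/85000 = 29.11765
270000 = 2560000/(1 + 29.11765·e^(−r·24)) → e^(−24r) = (9.48148 − 1)/29.11765 = 0.291283
r = −ln(0.291283)/24 = 1.23346/24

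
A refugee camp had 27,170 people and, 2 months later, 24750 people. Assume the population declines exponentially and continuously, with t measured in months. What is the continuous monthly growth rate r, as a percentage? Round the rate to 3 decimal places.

r ≈ -4.664% per month

24750 = 27170 · e^(r·2)
e^(2r) = 24750/27170 = 0.91093
r = ln(0.91093) / 2 = -0.09329 / 2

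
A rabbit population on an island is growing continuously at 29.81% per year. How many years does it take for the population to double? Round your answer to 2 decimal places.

doubling time ≈ 2.33 years

doubling time = ln(2) / |r| = 0.69315 / 0.2981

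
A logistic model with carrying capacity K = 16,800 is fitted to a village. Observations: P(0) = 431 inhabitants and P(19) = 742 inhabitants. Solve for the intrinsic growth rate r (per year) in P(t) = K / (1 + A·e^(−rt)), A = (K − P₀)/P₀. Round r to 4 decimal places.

A = (16800 − 431)/431 = 37.97912
742 = 16800/(1 + 37.97912·e^(−r·19)) → e^(−19r) = (22.64151 − 1)/37.97912 = 0.569827
r = −ln(0.569827)/19 = 0.56242/19

r ≈ 0.0296 per year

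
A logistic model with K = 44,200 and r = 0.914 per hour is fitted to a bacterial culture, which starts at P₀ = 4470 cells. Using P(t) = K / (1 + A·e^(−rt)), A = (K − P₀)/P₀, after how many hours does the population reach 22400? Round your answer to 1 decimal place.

A = (44200 − 4470)/4470 = 8.88814
22400 = 44200/(1 + 8.88814·e^(−0.914t)) → 1 + 8.88814·e^(−0.914t) = 1.97321
e^(−0.914t) = 0.109496 → t = ln(9.13277)/0.914 = 2.21187/0.914

t ≈ 2.4 hours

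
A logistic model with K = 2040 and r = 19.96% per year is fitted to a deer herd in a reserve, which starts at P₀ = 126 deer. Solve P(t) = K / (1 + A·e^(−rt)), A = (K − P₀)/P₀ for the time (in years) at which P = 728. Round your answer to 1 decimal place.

t ≈ 10.7 years

A = (2040 − 126)/126 = 15.19048
728 = 2040/(1 + 15.19048·e^(−0.1996t)) → 1 + 15.19048·e^(−0.1996t) = 2.8022
e^(−0.1996t) = 0.11864 → t = ln(8.42886)/0.1996 = 2.13166/0.1996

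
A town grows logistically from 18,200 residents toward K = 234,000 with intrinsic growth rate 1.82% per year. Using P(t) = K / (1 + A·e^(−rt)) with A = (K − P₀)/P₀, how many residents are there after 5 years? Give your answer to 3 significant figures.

A = (234000 − 18200)/18200 = 11.85714
P(5) = 234000 / (1 + 11.85714·e^(−0.0182·5)) = 234000 / (1 + 11.85714·0.913018)
= 234000 / 11.82578 ≈ 19787.28

≈ 19,800 residents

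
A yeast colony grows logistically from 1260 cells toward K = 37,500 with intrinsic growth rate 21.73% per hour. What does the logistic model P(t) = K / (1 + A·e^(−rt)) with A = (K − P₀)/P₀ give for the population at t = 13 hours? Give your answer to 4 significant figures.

A = (37500 − 1260)/1260 = 28.7619
P(13) = 37500 / (1 + 28.7619·e^(−0.2173·13)) = 37500 / (1 + 28.7619·0.059315)
= 37500 / 2.706 ≈ 13858.09

≈ 13,860 cells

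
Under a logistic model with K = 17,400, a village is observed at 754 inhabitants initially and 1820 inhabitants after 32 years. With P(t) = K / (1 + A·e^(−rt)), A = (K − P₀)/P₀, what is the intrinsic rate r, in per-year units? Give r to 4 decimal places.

A = (17400 − 754)/754 = 22.07692
1820 = 17400/(1 + 22.07692·e^(−r·32)) → e^(−32r) = (9.56044 − 1)/22.07692 = 0.387755
r = −ln(0.387755)/32 = 0.94738/32

r ≈ 0.0296 per year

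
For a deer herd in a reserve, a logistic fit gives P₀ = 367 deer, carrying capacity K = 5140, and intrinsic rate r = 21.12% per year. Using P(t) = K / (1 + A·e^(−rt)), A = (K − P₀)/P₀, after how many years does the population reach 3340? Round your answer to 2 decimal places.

t ≈ 15.07 years

A = (5140 − 367)/367 = 13.00545
3340 = 5140/(1 + 13.00545·e^(−0.2112t)) → 1 + 13.00545·e^(−0.2112t) = 1.53892
e^(−0.2112t) = 0.041438 → t = ln(24.13233)/0.2112 = 3.18355/0.2112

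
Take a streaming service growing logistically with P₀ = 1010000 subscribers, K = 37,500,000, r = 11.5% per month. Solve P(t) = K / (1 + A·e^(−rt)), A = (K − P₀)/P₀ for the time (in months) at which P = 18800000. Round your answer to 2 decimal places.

t ≈ 31.24 months

A = (37500000 − 1010000)/1010000 = 36.12871
18800000 = 37500000/(1 + 36.12871·e^(−0.115t)) → 1 + 36.12871·e^(−0.115t) = 1.99468
e^(−0.115t) = 0.027532 → t = ln(36.32191)/0.115 = 3.59242/0.115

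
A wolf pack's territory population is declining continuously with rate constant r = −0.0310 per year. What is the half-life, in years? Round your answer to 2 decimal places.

half-life = ln(2) / |r| = 0.69315 / 0.031

half-life ≈ 22.36 years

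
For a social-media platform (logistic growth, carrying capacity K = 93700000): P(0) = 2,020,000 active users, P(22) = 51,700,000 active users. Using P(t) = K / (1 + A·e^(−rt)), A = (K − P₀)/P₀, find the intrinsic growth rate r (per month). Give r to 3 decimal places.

A = (93700000 − 2020000)/2020000 = 45.38614
51700000 = 93700000/(1 + 45.38614·e^(−r·22)) → e^(−22r) = (1.81238 − 1)/45.38614 = 0.017899
r = −ln(0.017899)/22 = 4.02299/22

r ≈ 0.183 per month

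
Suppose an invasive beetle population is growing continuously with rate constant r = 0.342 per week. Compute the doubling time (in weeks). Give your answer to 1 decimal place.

doubling time ≈ 2.0 weeks

doubling time = ln(2) / |r| = 0.69315 / 0.342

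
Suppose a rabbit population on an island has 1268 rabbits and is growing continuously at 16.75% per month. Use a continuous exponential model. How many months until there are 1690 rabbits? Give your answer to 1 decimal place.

t ≈ 1.7 months

1690 = 1268 · e^(0.1675·t)
t = ln(1690/1268) / 0.1675 = ln(1.33281) / 0.1675 = 0.28729 / 0.1675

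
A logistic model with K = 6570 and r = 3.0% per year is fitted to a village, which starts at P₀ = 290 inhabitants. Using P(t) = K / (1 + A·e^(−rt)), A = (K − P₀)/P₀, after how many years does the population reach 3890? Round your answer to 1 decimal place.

t ≈ 114.9 years

A = (6570 − 290)/290 = 21.65517
3890 = 6570/(1 + 21.65517·e^(−0.03t)) → 1 + 21.65517·e^(−0.03t) = 1.68895
e^(−0.03t) = 0.031814 → t = ln(31.43232)/0.03 = 3.44784/0.03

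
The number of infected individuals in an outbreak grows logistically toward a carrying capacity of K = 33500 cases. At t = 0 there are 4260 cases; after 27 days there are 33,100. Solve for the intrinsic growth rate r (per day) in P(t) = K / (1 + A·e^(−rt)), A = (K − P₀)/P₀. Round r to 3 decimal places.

A = (33500 − 4260)/4260 = 6.86385
33100 = 33500/(1 + 6.86385·e^(−r·27)) → e^(−27r) = (1.01208 − 1)/6.86385 = 0.001761
r = −ln(0.001761)/27 = 6.34209/27

r ≈ 0.235 per day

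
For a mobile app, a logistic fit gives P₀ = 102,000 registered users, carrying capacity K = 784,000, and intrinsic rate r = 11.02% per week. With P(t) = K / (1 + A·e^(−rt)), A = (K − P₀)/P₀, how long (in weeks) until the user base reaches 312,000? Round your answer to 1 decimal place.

t ≈ 13.5 weeks

A = (784000 − 102000)/102000 = 6.68627
312000 = 784000/(1 + 6.68627·e^(−0.1102t)) → 1 + 6.68627·e^(−0.1102t) = 2.51282
e^(−0.1102t) = 0.226258 → t = ln(4.41974)/0.1102 = 1.48608/0.1102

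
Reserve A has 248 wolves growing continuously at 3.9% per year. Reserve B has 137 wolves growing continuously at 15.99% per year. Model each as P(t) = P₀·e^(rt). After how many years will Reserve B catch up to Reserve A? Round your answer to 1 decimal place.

t ≈ 4.9 years

248·e^(0.039t) = 137·e^(0.1599t)
248/137 = e^((0.1599 − 0.039)t) → ln(1.81022) = 0.1209·t
t = 0.59345 / 0.1209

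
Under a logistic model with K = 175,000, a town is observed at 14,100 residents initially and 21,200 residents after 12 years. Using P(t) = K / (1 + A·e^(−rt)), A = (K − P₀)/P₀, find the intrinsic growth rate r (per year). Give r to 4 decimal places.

r ≈ 0.0377 per year

A = (175000 − 14100)/14100 = 11.41135
21200 = 175000/(1 + 11.41135·e^(−r·12)) → e^(−12r) = (8.25472 − 1)/11.41135 = 0.635746
r = −ln(0.635746)/12 = 0.45296/12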